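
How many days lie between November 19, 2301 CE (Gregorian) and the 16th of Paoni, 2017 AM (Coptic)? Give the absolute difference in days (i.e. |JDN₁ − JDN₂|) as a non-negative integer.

146

JDN of the first date = 2561805.
JDN of the second date = 2561659.
|2561659 − 2561805| = 146.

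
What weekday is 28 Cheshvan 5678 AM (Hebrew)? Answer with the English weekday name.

This is JDN 2421546 (13 November 1917 Gregorian).
Since JDN mod 7 = 1 (0 = Monday), the day is Tuesday.

Tuesday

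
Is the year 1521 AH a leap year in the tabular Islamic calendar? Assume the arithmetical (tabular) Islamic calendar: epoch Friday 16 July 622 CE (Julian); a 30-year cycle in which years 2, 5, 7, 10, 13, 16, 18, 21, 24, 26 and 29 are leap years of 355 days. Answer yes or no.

yes

Year 1521 AH is year 21 of its 30-year cycle; leap positions are 2, 5, 7, 10, 13, 16, 18, 21, 24, 26, 29, so it is a leap year (355 days).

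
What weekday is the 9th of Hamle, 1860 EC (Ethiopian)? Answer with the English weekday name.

This is JDN 2403529 (15 July 1868 Gregorian).
JDN 2403529 mod 7 = 2, and JDN 0 was a Monday, so this is a Wednesday.

Wednesday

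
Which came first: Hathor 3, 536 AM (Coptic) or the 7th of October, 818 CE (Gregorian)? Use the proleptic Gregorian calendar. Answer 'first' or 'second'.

second

First date → JDN 2020501; second date → JDN 2020108.
JDN 2020108 < JDN 2020501, so the second date is earlier.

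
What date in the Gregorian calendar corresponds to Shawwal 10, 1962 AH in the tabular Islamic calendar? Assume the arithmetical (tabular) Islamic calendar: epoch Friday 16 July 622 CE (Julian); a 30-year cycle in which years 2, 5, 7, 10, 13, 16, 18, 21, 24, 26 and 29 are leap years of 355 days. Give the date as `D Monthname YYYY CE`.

Julian Day Number of the source date = 2643628.
Converting JDN 2643628 to the Gregorian calendar gives 27 November 2525 CE.

27 November 2525 CE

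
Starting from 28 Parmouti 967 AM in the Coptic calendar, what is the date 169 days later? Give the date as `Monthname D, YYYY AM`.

JDN of 28 Parmouti 967 AM = 2178098.
2178098 + 169 = 2178267.
JDN 2178267 in the Coptic calendar is Paopi 11, 968 AM.

Paopi 11, 968 AM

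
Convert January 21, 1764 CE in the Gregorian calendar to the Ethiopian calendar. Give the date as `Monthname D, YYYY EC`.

Julian Day Number of the source date = 2365368.
Converting JDN 2365368 to the Ethiopian calendar gives 14 Tir 1756 EC.

Tir 14, 1756 EC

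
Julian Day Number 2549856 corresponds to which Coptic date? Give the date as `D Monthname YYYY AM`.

21 Meshir 1985 AM

JDN 2549856 is 2 March 2269 in the Gregorian calendar.
In the Coptic calendar that day is 21 Meshir 1985 AM.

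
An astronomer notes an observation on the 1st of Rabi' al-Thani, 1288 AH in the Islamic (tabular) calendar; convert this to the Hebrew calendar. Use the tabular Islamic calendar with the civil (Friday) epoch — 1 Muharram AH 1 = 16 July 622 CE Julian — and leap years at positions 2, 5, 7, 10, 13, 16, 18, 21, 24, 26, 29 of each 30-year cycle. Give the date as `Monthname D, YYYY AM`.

Julian Day Number of the source date = 2404599.
Converting JDN 2404599 to the Hebrew calendar gives 1 Tammuz 5631 AM.

Tammuz 1, 5631 AM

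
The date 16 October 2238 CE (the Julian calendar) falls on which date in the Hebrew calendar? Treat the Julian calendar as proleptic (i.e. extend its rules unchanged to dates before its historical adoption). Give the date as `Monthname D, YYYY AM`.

Julian Day Number of the source date = 2538776.
Converting JDN 2538776 to the Hebrew calendar gives 22 Cheshvan 5999 AM.

Cheshvan 22, 5999 AM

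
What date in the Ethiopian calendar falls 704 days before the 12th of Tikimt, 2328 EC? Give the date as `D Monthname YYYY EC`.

9 Hidar 2326 EC

The starting date is JDN 2574199; 2574199 − 704 = 2573495.
JDN 2573495 corresponds to 9 Hidar 2326 EC.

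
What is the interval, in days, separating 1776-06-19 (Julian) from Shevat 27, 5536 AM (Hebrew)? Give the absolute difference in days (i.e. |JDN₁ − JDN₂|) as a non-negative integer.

JDN of the first date = 2369912.
JDN of the second date = 2369778.
|2369778 − 2369912| = 134.

134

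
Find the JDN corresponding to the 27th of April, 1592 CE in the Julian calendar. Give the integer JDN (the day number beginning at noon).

2302653

In the Gregorian calendar the same day is 7 May 1592.
JDN 2451545 is 1 January 2000 CE (Gregorian); the target day is −148892 days from there, so JDN = 2302653.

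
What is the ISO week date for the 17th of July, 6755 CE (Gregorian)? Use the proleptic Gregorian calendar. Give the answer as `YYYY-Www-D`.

The weekday is Sunday (ISO weekday 7).
That Sunday belongs to ISO week 28 of ISO year 6755.

6755-W28-7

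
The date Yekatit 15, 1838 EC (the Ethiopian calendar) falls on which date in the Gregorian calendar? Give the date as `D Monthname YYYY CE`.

21 February 1846 CE

Both dates share Julian Day Number 2395349; in the Gregorian calendar that is 21 February 1846 CE.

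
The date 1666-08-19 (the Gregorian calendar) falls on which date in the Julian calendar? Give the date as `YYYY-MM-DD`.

1666-08-09

For dates in this range the Gregorian date is 10 days ahead of the Julian.
19 August 1666 Gregorian − 10 days → 9 August 1666 Julian.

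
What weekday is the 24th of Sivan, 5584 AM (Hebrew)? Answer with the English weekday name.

Sunday

In the Gregorian calendar this is 20 June 1824 (JDN 2387433).
2387433 ≡ 6 (mod 7); counting from Monday = 0 gives Sunday.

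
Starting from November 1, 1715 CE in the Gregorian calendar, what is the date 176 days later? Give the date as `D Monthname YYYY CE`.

25 April 1716 CE

Counting 176 days forward from JDN 2347755 reaches JDN 2347931, which is 25 April 1716 CE.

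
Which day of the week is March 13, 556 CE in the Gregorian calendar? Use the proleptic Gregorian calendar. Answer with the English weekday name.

1924207 ≡ 5 (mod 7); counting from Monday = 0 gives Saturday.

Saturday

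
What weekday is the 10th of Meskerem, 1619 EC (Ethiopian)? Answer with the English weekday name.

Thursday

Equivalently 17 September 1626 Gregorian, JDN 2315204.
2315204 ≡ 3 (mod 7); counting from Monday = 0 gives Thursday.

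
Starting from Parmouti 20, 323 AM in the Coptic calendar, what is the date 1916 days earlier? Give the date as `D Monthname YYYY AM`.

The starting date is JDN 1942869; 1942869 − 1916 = 1940953.
JDN 1940953 corresponds to 20 Tobi 318 AM.

20 Tobi 318 AM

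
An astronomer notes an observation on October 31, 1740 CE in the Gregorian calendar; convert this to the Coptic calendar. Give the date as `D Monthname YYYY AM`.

Julian Day Number of the source date = 2356886.
Converting JDN 2356886 to the Coptic calendar gives 23 Paopi 1457 AM.

23 Paopi 1457 AM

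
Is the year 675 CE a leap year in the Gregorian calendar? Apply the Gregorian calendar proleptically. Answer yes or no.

no

675 is not divisible by 4, so it is a common year.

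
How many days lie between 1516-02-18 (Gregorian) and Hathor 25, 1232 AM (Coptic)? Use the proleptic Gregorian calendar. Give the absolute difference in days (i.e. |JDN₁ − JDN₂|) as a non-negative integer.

78

JDN of the first date = 2274815.
JDN of the second date = 2274737.
|2274737 − 2274815| = 78.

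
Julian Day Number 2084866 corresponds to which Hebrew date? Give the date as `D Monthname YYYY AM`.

26 Shevat 4756 AM

JDN 2084866 is 25 January 996 in the proleptic Gregorian calendar.
In the Hebrew calendar that day is 26 Shevat 4756 AM.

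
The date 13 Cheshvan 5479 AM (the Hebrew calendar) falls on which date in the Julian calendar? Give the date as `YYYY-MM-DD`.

1718-10-27

Both dates share Julian Day Number 2348857; in the Julian calendar that is 27 October 1718 CE.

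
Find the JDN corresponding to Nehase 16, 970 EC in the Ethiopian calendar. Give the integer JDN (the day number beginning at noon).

In the proleptic Gregorian calendar the same day is 14 August 978.
JDN 2400001 is 17 November 1858 CE (Gregorian), MJD 0; the target day is −321508 days from there, so JDN = 2078493.

2078493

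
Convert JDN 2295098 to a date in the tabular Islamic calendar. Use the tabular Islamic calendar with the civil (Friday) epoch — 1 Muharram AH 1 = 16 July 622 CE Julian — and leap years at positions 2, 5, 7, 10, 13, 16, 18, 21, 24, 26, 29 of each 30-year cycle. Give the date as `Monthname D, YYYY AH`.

Rabi' al-Awwal 29, 979 AH

JDN 2295098 is 31 August 1571 in the proleptic Gregorian calendar.
In the tabular Islamic calendar that day is Rabi' al-Awwal 29, 979 AH.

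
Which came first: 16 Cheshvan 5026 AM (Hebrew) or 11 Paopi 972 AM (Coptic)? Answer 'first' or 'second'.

The two dates have Julian Day Numbers 2183399 and 2179728 respectively.
Since 2179728 < 2183399, the second date comes first.

second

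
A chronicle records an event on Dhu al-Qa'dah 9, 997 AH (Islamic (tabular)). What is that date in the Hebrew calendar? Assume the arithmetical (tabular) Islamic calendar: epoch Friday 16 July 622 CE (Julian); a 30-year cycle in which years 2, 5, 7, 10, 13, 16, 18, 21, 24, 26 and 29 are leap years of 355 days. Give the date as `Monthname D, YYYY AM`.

Tishrei 9, 5350 AM

The source date corresponds to 19 September 1589 in the Gregorian calendar (JDN 2301692).
That day falls on 9 Tishrei 5350 AM in the Hebrew calendar.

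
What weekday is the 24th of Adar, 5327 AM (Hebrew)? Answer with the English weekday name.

Wednesday

This is JDN 2293468 (15 March 1567 Gregorian).
2293468 ≡ 2 (mod 7); counting from Monday = 0 gives Wednesday.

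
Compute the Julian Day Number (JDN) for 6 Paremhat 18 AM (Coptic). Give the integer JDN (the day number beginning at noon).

1831424

Equivalently 3 March 302 (proleptic Gregorian).
JDN 2451545 is 1 January 2000 CE (Gregorian); the target day is −620121 days from there, so JDN = 1831424.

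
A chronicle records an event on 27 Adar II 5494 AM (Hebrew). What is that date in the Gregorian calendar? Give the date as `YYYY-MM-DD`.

Both dates share Julian Day Number 2354481; in the Gregorian calendar that is 1 April 1734 CE.

1734-04-01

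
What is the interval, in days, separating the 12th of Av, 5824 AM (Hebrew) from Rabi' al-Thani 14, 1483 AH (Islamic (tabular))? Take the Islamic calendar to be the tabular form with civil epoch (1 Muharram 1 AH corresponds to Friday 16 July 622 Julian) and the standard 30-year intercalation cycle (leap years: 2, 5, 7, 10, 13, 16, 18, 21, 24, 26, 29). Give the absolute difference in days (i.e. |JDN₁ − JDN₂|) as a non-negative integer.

First date → JDN 2475127; second date → JDN 2473713.
The interval is |2475127 − 2473713| = 1414 days.

1414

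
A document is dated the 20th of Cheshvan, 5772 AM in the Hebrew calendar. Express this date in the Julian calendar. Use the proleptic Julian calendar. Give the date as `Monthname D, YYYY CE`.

November 4, 2011 CE

The source date corresponds to 17 November 2011 in the Gregorian calendar (JDN 2455883).
That day falls on 4 November 2011 CE in the Julian calendar.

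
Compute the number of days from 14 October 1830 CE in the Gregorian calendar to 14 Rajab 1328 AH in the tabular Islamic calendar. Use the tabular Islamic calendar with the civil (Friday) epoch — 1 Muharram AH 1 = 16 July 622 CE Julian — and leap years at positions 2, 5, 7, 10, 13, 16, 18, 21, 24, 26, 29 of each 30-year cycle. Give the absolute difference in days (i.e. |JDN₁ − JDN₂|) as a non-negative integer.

JDN of the first date = 2389740.
JDN of the second date = 2418875.
|2418875 − 2389740| = 29135.

29135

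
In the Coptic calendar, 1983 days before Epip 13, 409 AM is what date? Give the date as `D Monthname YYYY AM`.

Counting 1983 days back from JDN 1974364 reaches JDN 1972381, which is 6 Meshir 404 AM.

6 Meshir 404 AM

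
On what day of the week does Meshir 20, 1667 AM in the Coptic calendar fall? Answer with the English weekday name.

Tuesday

In the Gregorian calendar this is 27 February 1951 (JDN 2433705).
JDN 2433705 mod 7 = 1, and JDN 0 was a Monday, so this is a Tuesday.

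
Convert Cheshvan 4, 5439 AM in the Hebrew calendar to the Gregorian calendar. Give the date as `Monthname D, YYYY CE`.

Both dates share Julian Day Number 2334230; in the Gregorian calendar that is 20 October 1678 CE.

October 20, 1678 CE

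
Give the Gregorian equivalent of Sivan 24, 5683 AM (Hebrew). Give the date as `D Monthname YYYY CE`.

Both dates share Julian Day Number 2423579; in the Gregorian calendar that is 8 June 1923 CE.

8 June 1923 CE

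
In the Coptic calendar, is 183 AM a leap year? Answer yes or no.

183 mod 4 = 3; in the Coptic calendar a year is leap when year mod 4 = 3, so it is a leap year.

yes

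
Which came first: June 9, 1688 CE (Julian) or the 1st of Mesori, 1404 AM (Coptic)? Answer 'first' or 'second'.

first

First date → JDN 2337760; second date → JDN 2337806.
JDN 2337760 < JDN 2337806, so the first date is earlier.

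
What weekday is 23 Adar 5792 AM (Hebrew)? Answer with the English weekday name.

In the Gregorian calendar this is 6 March 2032 (JDN 2463298).
Since JDN mod 7 = 5 (0 = Monday), the day is Saturday.

Saturday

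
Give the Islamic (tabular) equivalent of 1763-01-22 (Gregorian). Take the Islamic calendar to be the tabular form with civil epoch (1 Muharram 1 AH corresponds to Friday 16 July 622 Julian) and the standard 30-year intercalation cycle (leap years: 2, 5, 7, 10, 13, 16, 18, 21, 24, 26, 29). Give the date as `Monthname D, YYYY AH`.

Both dates share Julian Day Number 2365004; in the tabular Islamic calendar that is 7 Rajab 1176 AH.

Rajab 7, 1176 AH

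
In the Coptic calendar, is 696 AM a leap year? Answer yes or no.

no

696 mod 4 = 0; in the Coptic calendar a year is leap when year mod 4 = 3, so it is a common year.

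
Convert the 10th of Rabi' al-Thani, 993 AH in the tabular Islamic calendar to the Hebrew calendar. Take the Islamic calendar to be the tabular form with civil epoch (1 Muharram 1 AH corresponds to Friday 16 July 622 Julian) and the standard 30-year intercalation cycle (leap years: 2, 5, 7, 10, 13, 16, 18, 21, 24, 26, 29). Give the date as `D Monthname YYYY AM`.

Both dates share Julian Day Number 2300070; in the Hebrew calendar that is 12 Nisan 5345 AM.

12 Nisan 5345 AM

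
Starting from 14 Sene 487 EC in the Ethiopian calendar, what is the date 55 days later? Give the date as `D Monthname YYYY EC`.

9 Nehase 487 EC

Counting 55 days forward from JDN 1902015 reaches JDN 1902070, which is 9 Nehase 487 EC.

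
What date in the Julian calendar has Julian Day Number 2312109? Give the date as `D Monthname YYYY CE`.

18 March 1618 CE

JDN 2312109 is 28 March 1618 in the Gregorian calendar.
In the Julian calendar that day is 18 March 1618 CE.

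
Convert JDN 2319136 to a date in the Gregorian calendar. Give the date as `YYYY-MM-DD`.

1637-06-23

JDN 2451545 is 1 Jan 2000; 2319136 is −132409 days from there.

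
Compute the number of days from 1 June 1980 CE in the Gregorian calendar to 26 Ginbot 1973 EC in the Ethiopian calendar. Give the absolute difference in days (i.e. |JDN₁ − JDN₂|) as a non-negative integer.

JDN of the first date = 2444392.
JDN of the second date = 2444759.
|2444759 − 2444392| = 367.

367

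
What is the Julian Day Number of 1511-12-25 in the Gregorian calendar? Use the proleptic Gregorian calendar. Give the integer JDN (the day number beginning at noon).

2273299

JDN 2400001 is 17 November 1858 CE (Gregorian), MJD 0; the target day is −126702 days from there, so JDN = 2273299.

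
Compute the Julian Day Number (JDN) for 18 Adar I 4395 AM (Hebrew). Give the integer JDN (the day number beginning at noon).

In the proleptic Gregorian calendar the same day is 14 February 635.
JDN 2299161 is 15 October 1582 CE (Gregorian); the target day is −346128 days from there, so JDN = 1953033.

1953033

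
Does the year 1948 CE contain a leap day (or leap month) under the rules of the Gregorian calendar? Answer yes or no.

yes

1948 is divisible by 4 and not by 100, so it is a leap year.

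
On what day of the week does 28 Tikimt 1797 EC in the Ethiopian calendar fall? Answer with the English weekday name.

In the Gregorian calendar this is 6 November 1804 (JDN 2380267).
Since JDN mod 7 = 1 (0 = Monday), the day is Tuesday.

Tuesday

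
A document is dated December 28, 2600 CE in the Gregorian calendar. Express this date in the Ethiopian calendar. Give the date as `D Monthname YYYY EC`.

Both dates share Julian Day Number 2671052; in the Ethiopian calendar that is 14 Tahsas 2593 EC.

14 Tahsas 2593 EC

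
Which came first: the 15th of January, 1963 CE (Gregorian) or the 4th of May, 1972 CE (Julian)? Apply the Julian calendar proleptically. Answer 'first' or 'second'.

first

The two dates have Julian Day Numbers 2438045 and 2441455 respectively.
Since 2438045 < 2441455, the first date comes first.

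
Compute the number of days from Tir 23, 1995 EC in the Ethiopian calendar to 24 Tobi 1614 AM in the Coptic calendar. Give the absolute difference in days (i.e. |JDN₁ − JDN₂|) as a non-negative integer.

First date → JDN 2452671; second date → JDN 2414321.
The interval is |2452671 − 2414321| = 38350 days.

38350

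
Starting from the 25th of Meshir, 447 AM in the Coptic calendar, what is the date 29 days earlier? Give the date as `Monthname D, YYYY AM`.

Counting 29 days back from JDN 1988105 reaches JDN 1988076, which is Tobi 26, 447 AM.

Tobi 26, 447 AM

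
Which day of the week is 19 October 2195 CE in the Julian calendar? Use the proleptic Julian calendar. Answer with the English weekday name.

Monday

In the Gregorian calendar this is 2 November 2195 (JDN 2523073).
Since JDN mod 7 = 0 (0 = Monday), the day is Monday.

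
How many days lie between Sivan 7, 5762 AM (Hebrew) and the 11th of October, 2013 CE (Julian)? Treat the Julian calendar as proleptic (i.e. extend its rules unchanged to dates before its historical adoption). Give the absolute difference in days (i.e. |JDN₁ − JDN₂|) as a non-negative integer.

4177

JDN of the first date = 2452413.
JDN of the second date = 2456590.
|2456590 − 2452413| = 4177.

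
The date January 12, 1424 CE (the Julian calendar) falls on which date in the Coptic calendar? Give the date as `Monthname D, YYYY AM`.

The source date corresponds to 21 January 1424 in the proleptic Gregorian calendar (JDN 2241185).
That day falls on 16 Tobi 1140 AM in the Coptic calendar.

Tobi 16, 1140 AM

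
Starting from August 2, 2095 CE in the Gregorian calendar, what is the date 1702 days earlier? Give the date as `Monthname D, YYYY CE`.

Counting 1702 days back from JDN 2486457 reaches JDN 2484755, which is December 4, 2090 CE.

December 4, 2090 CE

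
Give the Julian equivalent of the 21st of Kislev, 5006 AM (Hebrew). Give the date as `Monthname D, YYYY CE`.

Both dates share Julian Day Number 2176140; in the Julian calendar that is 12 December 1245 CE.

December 12, 1245 CE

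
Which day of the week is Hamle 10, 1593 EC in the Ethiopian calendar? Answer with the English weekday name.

Equivalently 14 July 1601 Gregorian, JDN 2306008.
Since JDN mod 7 = 5 (0 = Monday), the day is Saturday.

Saturday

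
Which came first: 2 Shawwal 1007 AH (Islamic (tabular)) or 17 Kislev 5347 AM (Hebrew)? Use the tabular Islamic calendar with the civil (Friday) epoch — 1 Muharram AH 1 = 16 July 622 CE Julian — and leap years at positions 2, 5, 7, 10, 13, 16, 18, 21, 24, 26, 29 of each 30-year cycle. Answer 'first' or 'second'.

second

First date → JDN 2305200; second date → JDN 2300666.
JDN 2300666 < JDN 2305200, so the second date is earlier.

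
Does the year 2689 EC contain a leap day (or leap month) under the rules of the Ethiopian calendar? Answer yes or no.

no

2689 mod 4 = 1; in the Ethiopian calendar a year is leap when year mod 4 = 3, so it is a common year.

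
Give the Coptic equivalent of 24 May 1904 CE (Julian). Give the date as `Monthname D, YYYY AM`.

Pashons 29, 1620 AM

Both dates share Julian Day Number 2416638; in the Coptic calendar that is 29 Pashons 1620 AM.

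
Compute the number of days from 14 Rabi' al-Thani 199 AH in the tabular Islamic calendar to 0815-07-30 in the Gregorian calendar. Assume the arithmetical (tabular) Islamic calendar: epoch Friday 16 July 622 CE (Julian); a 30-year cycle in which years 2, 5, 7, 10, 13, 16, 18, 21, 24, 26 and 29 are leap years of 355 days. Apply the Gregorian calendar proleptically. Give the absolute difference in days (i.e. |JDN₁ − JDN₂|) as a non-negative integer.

JDN of the first date = 2018707.
JDN of the second date = 2018943.
|2018943 − 2018707| = 236.

236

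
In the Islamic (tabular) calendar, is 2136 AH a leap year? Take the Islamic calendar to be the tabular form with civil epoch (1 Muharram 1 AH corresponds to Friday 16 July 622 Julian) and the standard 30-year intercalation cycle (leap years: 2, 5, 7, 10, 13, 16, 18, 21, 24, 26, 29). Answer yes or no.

no

Year 2136 AH is year 6 of its 30-year cycle; leap positions are 2, 5, 7, 10, 13, 16, 18, 21, 24, 26, 29, so it is a common year (354 days).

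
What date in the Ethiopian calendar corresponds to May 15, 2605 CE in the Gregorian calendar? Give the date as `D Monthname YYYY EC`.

2 Ginbot 2597 EC

Both dates share Julian Day Number 2672651; in the Ethiopian calendar that is 2 Ginbot 2597 EC.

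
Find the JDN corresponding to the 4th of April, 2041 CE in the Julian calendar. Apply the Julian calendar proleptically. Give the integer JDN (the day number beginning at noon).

In the Gregorian calendar the same day is 17 April 2041.
JDN 2400001 is 17 November 1858 CE (Gregorian), MJD 0; the target day is +66626 days from there, so JDN = 2466627.

2466627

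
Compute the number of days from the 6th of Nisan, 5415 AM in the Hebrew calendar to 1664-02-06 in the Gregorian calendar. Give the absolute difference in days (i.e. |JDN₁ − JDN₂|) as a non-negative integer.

JDN of the first date = 2325639.
JDN of the second date = 2328860.
|2328860 − 2325639| = 3221.

3221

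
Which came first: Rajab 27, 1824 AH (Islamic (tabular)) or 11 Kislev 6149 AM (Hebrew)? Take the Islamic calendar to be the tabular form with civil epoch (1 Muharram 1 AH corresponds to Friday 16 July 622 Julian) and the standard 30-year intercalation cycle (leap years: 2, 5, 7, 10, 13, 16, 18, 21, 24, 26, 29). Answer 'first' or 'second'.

second

Converting both to JDN: 2594653 vs 2593604; the smaller is the second.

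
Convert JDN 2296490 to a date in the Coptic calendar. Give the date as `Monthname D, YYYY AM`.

JDN 2296490 is 23 June 1575 in the proleptic Gregorian calendar.
In the Coptic calendar that day is Paoni 19, 1291 AM.

Paoni 19, 1291 AM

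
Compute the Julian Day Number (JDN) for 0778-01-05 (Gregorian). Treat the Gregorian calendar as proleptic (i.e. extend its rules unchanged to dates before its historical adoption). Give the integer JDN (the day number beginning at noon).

JDN 2451545 is 1 January 2000 CE (Gregorian); the target day is −446322 days from there, so JDN = 2005223.

2005223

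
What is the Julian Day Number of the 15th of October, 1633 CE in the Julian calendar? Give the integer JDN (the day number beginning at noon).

2317799

Equivalently 25 October 1633 (Gregorian).
JDN 2451545 is 1 January 2000 CE (Gregorian); the target day is −133746 days from there, so JDN = 2317799.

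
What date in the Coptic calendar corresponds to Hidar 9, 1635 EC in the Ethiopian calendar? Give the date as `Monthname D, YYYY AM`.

Julian Day Number of the source date = 2321107.
Converting JDN 2321107 to the Coptic calendar gives 9 Hathor 1359 AM.

Hathor 9, 1359 AM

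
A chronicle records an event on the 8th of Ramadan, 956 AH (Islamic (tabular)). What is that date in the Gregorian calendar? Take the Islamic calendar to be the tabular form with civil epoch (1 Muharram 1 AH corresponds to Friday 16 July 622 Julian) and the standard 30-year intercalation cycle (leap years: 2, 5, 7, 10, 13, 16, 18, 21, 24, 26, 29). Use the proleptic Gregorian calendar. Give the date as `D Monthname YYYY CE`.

Julian Day Number of the source date = 2287103.
Converting JDN 2287103 to the Gregorian calendar gives 10 October 1549 CE.

10 October 1549 CE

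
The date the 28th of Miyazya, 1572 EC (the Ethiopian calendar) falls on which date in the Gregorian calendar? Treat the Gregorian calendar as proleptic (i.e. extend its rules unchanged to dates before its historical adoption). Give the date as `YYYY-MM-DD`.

Both dates share Julian Day Number 2298266; in the Gregorian calendar that is 3 May 1580 CE.

1580-05-03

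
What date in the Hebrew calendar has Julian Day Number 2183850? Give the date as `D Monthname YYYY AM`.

23 Shevat 5027 AM

The proleptic Gregorian equivalent of JDN 2183850 is 28 January 1267.
In the Hebrew calendar that day is 23 Shevat 5027 AM.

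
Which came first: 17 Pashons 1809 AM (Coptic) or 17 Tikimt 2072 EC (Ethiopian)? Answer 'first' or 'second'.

second

Converting both to JDN: 2485658 vs 2480700; the smaller is the second.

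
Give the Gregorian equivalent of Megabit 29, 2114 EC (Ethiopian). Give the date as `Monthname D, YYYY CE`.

April 8, 2122 CE

Both dates share Julian Day Number 2496202; in the Gregorian calendar that is 8 April 2122 CE.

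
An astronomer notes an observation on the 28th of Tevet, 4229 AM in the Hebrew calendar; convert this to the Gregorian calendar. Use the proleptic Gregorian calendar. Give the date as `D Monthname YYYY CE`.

29 December 468 CE

Julian Day Number of the source date = 1892357.
Converting JDN 1892357 to the Gregorian calendar gives 29 December 468 CE.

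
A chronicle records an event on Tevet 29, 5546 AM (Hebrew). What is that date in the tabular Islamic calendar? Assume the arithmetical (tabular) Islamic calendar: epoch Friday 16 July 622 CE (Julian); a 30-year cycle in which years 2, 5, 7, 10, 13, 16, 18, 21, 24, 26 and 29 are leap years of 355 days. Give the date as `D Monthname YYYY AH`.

The source date corresponds to 30 December 1785 in the Gregorian calendar (JDN 2373382).
That day falls on 27 Safar 1200 AH in the tabular Islamic calendar.

27 Safar 1200 AH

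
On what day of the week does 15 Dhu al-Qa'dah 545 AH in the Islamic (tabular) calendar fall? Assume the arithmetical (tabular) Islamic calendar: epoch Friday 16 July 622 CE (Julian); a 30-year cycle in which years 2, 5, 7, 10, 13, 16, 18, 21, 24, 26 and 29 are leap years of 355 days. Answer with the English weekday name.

Monday

This is JDN 2141524 (12 March 1151 Gregorian).
JDN 2141524 mod 7 = 0, and JDN 0 was a Monday, so this is a Monday.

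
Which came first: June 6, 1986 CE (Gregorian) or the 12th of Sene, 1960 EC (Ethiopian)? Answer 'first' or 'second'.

second

Converting both to JDN: 2446588 vs 2440027; the smaller is the second.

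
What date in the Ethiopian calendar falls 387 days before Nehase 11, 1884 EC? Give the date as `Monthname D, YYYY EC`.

The starting date is JDN 2412327; 2412327 − 387 = 2411940.
JDN 2411940 corresponds to Hamle 20, 1883 EC.

Hamle 20, 1883 EC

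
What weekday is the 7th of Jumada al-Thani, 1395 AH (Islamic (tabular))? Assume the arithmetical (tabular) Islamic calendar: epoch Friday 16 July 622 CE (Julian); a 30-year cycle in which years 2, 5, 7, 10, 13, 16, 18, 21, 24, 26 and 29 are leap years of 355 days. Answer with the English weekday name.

Tuesday

Equivalently 17 June 1975 Gregorian, JDN 2442581.
JDN 2442581 mod 7 = 1, and JDN 0 was a Monday, so this is a Tuesday.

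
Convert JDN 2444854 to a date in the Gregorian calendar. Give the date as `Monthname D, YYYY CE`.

Counting from JDN 2299161 = 15 Oct 1582 gives an offset of 145693 days.

September 6, 1981 CE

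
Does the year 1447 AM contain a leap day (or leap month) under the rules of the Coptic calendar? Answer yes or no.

1447 mod 4 = 3; in the Coptic calendar a year is leap when year mod 4 = 3, so it is a leap year.

yes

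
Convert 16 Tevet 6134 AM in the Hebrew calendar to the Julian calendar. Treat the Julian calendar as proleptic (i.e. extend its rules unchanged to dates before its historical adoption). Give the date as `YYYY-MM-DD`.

Julian Day Number of the source date = 2588147.
Converting JDN 2588147 to the Julian calendar gives 17 December 2373 CE.

2373-12-17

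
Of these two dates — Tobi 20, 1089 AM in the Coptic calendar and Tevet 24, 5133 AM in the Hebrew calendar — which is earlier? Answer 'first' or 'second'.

First date → JDN 2222561; second date → JDN 2222536.
JDN 2222536 < JDN 2222561, so the second date is earlier.

second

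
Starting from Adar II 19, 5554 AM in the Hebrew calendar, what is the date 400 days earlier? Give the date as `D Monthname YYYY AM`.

JDN of Adar II 19, 5554 AM = 2376385.
2376385 − 400 = 2375985.
JDN 2375985 in the Hebrew calendar is 2 Adar 5553 AM.

2 Adar 5553 AM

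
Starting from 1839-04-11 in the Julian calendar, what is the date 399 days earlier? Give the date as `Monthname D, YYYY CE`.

March 8, 1838 CE

Counting 399 days back from JDN 2392853 reaches JDN 2392454, which is March 8, 1838 CE.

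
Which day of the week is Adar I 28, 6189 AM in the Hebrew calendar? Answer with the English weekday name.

Sunday

This is JDN 2608297 (4 March 2429 Gregorian).
Since JDN mod 7 = 6 (0 = Monday), the day is Sunday.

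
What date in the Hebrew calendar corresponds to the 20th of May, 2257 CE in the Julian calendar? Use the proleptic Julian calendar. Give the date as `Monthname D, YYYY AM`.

Sivan 21, 6017 AM

Julian Day Number of the source date = 2545567.
Converting JDN 2545567 to the Hebrew calendar gives 21 Sivan 6017 AM.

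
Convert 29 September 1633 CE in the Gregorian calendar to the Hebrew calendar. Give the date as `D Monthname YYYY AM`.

25 Tishrei 5394 AM

Julian Day Number of the source date = 2317773.
Converting JDN 2317773 to the Hebrew calendar gives 25 Tishrei 5394 AM.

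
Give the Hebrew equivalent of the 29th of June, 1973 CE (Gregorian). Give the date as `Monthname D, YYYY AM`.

Sivan 29, 5733 AM

Julian Day Number of the source date = 2441863.
Converting JDN 2441863 to the Hebrew calendar gives 29 Sivan 5733 AM.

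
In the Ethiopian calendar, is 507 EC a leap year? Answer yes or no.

507 mod 4 = 3; in the Ethiopian calendar a year is leap when year mod 4 = 3, so it is a leap year.

yes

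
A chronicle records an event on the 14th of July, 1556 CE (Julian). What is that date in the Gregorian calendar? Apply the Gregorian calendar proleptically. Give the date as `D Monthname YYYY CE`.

24 July 1556 CE

For dates in this range the Gregorian date is 10 days ahead of the Julian.
14 July 1556 Julian + 10 days → 24 July 1556 Gregorian.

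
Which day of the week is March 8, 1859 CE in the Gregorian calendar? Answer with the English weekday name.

Tuesday

JDN 2400112 mod 7 = 1, and JDN 0 was a Monday, so this is a Tuesday.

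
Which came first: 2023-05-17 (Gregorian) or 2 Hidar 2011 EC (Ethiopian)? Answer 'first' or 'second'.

second

Converting both to JDN: 2460082 vs 2458434; the smaller is the second.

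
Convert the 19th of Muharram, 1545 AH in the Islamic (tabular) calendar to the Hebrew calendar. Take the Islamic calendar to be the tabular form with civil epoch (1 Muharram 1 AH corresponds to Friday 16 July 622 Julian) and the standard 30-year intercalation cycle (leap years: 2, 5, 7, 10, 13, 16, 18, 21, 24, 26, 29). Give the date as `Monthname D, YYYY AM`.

Julian Day Number of the source date = 2495600.
Converting JDN 2495600 to the Hebrew calendar gives 20 Av 5880 AM.

Av 20, 5880 AM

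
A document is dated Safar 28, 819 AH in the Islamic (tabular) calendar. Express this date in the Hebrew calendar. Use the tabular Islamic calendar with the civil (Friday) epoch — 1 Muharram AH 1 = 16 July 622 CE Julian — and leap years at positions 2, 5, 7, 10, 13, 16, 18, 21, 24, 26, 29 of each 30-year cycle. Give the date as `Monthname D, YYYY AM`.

Nisan 30, 5176 AM

The source date corresponds to 6 May 1416 in the proleptic Gregorian calendar (JDN 2238369).
That day falls on 30 Nisan 5176 AM in the Hebrew calendar.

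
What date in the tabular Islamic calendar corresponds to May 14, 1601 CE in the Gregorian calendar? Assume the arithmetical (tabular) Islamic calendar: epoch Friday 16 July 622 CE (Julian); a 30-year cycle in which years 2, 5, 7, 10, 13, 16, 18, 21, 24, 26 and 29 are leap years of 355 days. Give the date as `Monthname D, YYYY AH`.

Dhu al-Qa'dah 11, 1009 AH

Both dates share Julian Day Number 2305947; in the tabular Islamic calendar that is 11 Dhu al-Qa'dah 1009 AH.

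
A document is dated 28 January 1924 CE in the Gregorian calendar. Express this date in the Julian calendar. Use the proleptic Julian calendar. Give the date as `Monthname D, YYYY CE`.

For dates in this range the Gregorian date is 13 days ahead of the Julian.
28 January 1924 Gregorian − 13 days → 15 January 1924 Julian.

January 15, 1924 CE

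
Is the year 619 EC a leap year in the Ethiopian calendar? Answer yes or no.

619 mod 4 = 3; in the Ethiopian calendar a year is leap when year mod 4 = 3, so it is a leap year.

yes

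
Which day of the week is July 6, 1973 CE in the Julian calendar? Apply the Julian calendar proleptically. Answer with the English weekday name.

In the Gregorian calendar this is 19 July 1973 (JDN 2441883).
JDN 2441883 mod 7 = 3, and JDN 0 was a Monday, so this is a Thursday.

Thursday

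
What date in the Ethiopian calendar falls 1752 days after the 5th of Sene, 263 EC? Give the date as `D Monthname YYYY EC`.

20 Megabit 268 EC

Counting 1752 days forward from JDN 1820190 reaches JDN 1821942, which is 20 Megabit 268 EC.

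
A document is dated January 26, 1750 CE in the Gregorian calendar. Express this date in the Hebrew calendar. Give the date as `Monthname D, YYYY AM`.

Shevat 19, 5510 AM

Julian Day Number of the source date = 2360260.
Converting JDN 2360260 to the Hebrew calendar gives 19 Shevat 5510 AM.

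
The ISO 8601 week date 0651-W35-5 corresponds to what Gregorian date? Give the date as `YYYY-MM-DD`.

ISO week 1 of 651 is the week containing the first Thursday of 651.
Week 35, day 5 (Friday) lands on 0651-08-29.

0651-08-29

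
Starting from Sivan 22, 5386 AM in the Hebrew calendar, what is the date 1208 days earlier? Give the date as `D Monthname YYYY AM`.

Counting 1208 days back from JDN 2315111 reaches JDN 2313903, which is 24 Adar I 5383 AM.

24 Adar I 5383 AM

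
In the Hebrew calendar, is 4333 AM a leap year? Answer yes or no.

Hebrew year 4333 is year 1 of its 19-year Metonic cycle; leap years are at positions 3, 6, 8, 11, 14, 17, 19, so it is a common year (12 months).

no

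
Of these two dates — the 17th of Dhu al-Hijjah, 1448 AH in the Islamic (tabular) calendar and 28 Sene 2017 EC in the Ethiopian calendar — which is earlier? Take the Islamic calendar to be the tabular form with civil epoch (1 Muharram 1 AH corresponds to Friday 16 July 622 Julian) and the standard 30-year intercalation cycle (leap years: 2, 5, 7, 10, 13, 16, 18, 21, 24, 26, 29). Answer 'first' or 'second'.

second

First date → JDN 2461550; second date → JDN 2460862.
JDN 2460862 < JDN 2461550, so the second date is earlier.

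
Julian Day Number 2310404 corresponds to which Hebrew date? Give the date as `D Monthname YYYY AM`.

9 Av 5373 AM

JDN 2310404 is 27 July 1613 in the Gregorian calendar.
In the Hebrew calendar that day is 9 Av 5373 AM.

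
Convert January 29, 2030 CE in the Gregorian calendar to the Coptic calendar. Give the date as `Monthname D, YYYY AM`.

Tobi 21, 1746 AM

Both dates share Julian Day Number 2462531; in the Coptic calendar that is 21 Tobi 1746 AM.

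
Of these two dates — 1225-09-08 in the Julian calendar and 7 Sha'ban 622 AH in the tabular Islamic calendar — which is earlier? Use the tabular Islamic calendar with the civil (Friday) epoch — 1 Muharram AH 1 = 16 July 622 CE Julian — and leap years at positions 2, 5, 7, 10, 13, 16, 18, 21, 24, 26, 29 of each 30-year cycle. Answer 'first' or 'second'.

second

Converting both to JDN: 2168740 vs 2168715; the smaller is the second.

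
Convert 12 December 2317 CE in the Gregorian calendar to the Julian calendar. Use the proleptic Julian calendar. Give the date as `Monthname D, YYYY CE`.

At this point the Julian calendar is 16 days behind the Gregorian.
12 December 2317 Gregorian − 16 days → 26 November 2317 Julian.

November 26, 2317 CE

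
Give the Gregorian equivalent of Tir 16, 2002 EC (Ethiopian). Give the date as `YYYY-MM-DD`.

Julian Day Number of the source date = 2455221.
Converting JDN 2455221 to the Gregorian calendar gives 24 January 2010 CE.

2010-01-24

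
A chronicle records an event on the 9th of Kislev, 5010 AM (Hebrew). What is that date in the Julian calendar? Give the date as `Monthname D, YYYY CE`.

November 15, 1249 CE

The source date corresponds to 22 November 1249 in the proleptic Gregorian calendar (JDN 2177574).
That day falls on 15 November 1249 CE in the Julian calendar.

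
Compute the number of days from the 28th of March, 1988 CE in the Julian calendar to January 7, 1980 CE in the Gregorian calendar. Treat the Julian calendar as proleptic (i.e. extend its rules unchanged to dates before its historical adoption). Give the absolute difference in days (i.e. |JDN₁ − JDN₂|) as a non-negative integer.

JDN of the first date = 2447262.
JDN of the second date = 2444246.
|2444246 − 2447262| = 3016.

3016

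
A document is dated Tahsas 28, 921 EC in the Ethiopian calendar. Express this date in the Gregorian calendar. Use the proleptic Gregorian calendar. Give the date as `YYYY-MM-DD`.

Both dates share Julian Day Number 2060368; in the Gregorian calendar that is 29 December 928 CE.

0928-12-29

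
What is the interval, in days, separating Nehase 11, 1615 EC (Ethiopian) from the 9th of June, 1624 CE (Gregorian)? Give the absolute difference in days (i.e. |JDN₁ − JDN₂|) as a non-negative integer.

300

First date → JDN 2314074; second date → JDN 2314374.
The interval is |2314074 − 2314374| = 300 days.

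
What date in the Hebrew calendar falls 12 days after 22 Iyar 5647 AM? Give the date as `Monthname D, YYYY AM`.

JDN of 22 Iyar 5647 AM = 2410408.
2410408 + 12 = 2410420.
JDN 2410420 in the Hebrew calendar is Sivan 5, 5647 AM.

Sivan 5, 5647 AM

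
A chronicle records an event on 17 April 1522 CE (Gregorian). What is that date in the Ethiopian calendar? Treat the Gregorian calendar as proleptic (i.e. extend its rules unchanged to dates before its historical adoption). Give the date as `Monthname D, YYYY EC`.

Julian Day Number of the source date = 2277065.
Converting JDN 2277065 to the Ethiopian calendar gives 12 Miyazya 1514 EC.

Miyazya 12, 1514 EC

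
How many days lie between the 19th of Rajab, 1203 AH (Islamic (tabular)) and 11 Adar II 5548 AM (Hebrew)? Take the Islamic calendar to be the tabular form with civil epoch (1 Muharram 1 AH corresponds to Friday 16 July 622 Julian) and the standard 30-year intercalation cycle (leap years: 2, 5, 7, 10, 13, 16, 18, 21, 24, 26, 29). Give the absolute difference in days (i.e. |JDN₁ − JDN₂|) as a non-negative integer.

391

First date → JDN 2374584; second date → JDN 2374193.
The interval is |2374584 − 2374193| = 391 days.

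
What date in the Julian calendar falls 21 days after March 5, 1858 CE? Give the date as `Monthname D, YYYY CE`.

March 26, 1858 CE

JDN of March 5, 1858 CE = 2399756.
2399756 + 21 = 2399777.
JDN 2399777 in the Julian calendar is March 26, 1858 CE.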